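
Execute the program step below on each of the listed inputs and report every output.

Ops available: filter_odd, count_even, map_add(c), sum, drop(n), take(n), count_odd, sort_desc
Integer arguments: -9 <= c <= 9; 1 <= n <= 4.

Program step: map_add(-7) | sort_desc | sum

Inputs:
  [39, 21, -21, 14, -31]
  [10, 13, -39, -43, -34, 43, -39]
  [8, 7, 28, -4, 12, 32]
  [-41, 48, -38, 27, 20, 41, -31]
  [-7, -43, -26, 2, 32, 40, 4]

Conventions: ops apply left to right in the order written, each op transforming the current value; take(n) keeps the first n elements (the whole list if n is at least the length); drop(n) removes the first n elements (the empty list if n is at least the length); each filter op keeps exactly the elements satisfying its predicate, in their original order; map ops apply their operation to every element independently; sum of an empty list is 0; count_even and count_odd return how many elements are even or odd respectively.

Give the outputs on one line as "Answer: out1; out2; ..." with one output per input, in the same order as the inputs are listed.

Execution, op by op:
  [39, 21, -21, 14, -31] -> [32, 14, -28, 7, -38] -> [32, 14, 7, -28, -38] -> -13
  [10, 13, -39, -43, -34, 43, -39] -> [3, 6, -46, -50, -41, 36, -46] -> [36, 6, 3, -41, -46, -46, -50] -> -138
  [8, 7, 28, -4, 12, 32] -> [1, 0, 21, -11, 5, 25] -> [25, 21, 5, 1, 0, -11] -> 41
  [-41, 48, -38, 27, 20, 41, -31] -> [-48, 41, -45, 20, 13, 34, -38] -> [41, 34, 20, 13, -38, -45, -48] -> -23
  [-7, -43, -26, 2, 32, 40, 4] -> [-14, -50, -33, -5, 25, 33, -3] -> [33, 25, -3, -5, -14, -33, -50] -> -47

-13; -138; 41; -23; -47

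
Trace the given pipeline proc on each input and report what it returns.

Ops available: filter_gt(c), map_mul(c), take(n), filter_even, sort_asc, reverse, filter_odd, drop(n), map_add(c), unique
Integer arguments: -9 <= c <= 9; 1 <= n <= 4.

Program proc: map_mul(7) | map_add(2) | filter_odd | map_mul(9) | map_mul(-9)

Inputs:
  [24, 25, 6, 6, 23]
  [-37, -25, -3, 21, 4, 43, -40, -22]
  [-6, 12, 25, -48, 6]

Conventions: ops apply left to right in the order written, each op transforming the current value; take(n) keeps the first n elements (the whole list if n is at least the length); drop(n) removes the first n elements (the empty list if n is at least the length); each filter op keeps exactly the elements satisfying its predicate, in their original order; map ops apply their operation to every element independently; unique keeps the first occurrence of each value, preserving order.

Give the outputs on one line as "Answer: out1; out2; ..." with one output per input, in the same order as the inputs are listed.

Execution, op by op:
  [24, 25, 6, 6, 23] -> [168, 175, 42, 42, 161] -> [170, 177, 44, 44, 163] -> [177, 163] -> [1593, 1467] -> [-14337, -13203]
  [-37, -25, -3, 21, 4, 43, -40, -22] -> [-259, -175, -21, 147, 28, 301, -280, -154] -> [-257, -173, -19, 149, 30, 303, -278, -152] -> [-257, -173, -19, 149, 303] -> [-2313, -1557, -171, 1341, 2727] -> [20817, 14013, 1539, -12069, -24543]
  [-6, 12, 25, -48, 6] -> [-42, 84, 175, -336, 42] -> [-40, 86, 177, -334, 44] -> [177] -> [1593] -> [-14337]

[-14337, -13203]; [20817, 14013, 1539, -12069, -24543]; [-14337]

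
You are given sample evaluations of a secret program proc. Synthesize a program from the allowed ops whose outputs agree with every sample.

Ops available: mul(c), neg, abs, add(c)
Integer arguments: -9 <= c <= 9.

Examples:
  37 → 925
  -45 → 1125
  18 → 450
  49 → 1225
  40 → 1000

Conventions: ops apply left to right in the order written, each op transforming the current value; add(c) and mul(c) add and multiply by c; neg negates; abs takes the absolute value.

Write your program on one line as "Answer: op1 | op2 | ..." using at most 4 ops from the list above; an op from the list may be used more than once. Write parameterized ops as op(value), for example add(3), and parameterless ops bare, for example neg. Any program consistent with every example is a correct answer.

abs | mul(-5) | mul(-5)

Check, running the answer program on each example:
  37 -> 37 -> -185 -> 925
  -45 -> 45 -> -225 -> 1125
  18 -> 18 -> -90 -> 450
  49 -> 49 -> -245 -> 1225
  40 -> 40 -> -200 -> 1000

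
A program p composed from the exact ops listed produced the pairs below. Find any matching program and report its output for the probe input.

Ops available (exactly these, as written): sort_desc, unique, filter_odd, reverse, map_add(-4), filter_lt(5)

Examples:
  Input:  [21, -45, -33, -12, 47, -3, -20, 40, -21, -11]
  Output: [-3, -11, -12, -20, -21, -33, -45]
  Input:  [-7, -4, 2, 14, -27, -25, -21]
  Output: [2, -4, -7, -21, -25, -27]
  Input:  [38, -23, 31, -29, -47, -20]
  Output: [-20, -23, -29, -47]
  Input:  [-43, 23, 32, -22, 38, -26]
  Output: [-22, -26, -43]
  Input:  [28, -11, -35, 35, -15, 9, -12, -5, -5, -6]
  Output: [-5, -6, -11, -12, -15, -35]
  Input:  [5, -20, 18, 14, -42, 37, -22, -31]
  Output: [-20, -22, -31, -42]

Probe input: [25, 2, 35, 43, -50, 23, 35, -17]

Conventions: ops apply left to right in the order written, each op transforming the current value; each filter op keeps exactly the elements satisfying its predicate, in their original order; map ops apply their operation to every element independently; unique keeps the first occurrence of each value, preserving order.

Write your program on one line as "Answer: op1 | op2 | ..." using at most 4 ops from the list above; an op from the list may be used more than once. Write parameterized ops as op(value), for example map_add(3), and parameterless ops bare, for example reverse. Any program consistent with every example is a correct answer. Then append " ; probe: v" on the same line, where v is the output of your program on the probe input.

sort_desc | unique | filter_lt(5) ; probe: [2, -17, -50]

Check, running the answer program on each example:
  [21, -45, -33, -12, 47, -3, -20, 40, -21, -11] -> [47, 40, 21, -3, -11, -12, -20, -21, -33, -45] -> [47, 40, 21, -3, -11, -12, -20, -21, -33, -45] -> [-3, -11, -12, -20, -21, -33, -45]
  [-7, -4, 2, 14, -27, -25, -21] -> [14, 2, -4, -7, -21, -25, -27] -> [14, 2, -4, -7, -21, -25, -27] -> [2, -4, -7, -21, -25, -27]
  [38, -23, 31, -29, -47, -20] -> [38, 31, -20, -23, -29, -47] -> [38, 31, -20, -23, -29, -47] -> [-20, -23, -29, -47]
  [-43, 23, 32, -22, 38, -26] -> [38, 32, 23, -22, -26, -43] -> [38, 32, 23, -22, -26, -43] -> [-22, -26, -43]
  [28, -11, -35, 35, -15, 9, -12, -5, -5, -6] -> [35, 28, 9, -5, -5, -6, -11, -12, -15, -35] -> [35, 28, 9, -5, -6, -11, -12, -15, -35] -> [-5, -6, -11, -12, -15, -35]
  [5, -20, 18, 14, -42, 37, -22, -31] -> [37, 18, 14, 5, -20, -22, -31, -42] -> [37, 18, 14, 5, -20, -22, -31, -42] -> [-20, -22, -31, -42]
  probe: [25, 2, 35, 43, -50, 23, 35, -17] -> [43, 35, 35, 25, 23, 2, -17, -50] -> [43, 35, 25, 23, 2, -17, -50] -> [2, -17, -50]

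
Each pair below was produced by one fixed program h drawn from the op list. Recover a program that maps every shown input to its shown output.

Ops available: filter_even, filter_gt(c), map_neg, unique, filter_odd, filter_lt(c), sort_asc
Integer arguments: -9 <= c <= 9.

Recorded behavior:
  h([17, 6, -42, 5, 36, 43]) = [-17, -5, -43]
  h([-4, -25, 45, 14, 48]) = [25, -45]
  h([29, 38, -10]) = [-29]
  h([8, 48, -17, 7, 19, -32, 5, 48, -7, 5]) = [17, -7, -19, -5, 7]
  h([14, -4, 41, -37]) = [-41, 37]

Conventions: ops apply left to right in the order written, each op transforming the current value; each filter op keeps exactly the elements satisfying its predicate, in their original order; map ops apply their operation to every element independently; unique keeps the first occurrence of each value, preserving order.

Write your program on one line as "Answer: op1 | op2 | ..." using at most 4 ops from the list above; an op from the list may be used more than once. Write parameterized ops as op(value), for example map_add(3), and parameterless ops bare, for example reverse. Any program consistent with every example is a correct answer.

filter_odd | unique | map_neg

Check, running the answer program on each example:
  [17, 6, -42, 5, 36, 43] -> [17, 5, 43] -> [17, 5, 43] -> [-17, -5, -43]
  [-4, -25, 45, 14, 48] -> [-25, 45] -> [-25, 45] -> [25, -45]
  [29, 38, -10] -> [29] -> [29] -> [-29]
  [8, 48, -17, 7, 19, -32, 5, 48, -7, 5] -> [-17, 7, 19, 5, -7, 5] -> [-17, 7, 19, 5, -7] -> [17, -7, -19, -5, 7]
  [14, -4, 41, -37] -> [41, -37] -> [41, -37] -> [-41, 37]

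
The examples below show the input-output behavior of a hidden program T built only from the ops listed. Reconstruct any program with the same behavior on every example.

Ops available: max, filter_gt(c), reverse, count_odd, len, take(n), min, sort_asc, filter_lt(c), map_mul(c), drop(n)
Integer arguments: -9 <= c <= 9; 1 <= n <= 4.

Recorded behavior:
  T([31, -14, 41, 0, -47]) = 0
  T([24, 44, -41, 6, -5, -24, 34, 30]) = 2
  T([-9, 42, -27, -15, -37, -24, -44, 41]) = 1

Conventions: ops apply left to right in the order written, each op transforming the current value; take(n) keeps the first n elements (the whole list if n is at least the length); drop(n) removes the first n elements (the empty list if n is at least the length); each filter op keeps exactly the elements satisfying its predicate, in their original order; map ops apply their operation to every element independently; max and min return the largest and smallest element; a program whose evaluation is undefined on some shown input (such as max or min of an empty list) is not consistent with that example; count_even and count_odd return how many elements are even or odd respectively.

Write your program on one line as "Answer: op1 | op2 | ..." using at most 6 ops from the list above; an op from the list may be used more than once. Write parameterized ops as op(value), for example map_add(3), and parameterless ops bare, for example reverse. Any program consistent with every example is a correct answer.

drop(4) | drop(2) | filter_gt(1) | reverse | len

Check, running the answer program on each example:
  [31, -14, 41, 0, -47] -> [-47] -> [] -> [] -> [] -> 0
  [24, 44, -41, 6, -5, -24, 34, 30] -> [-5, -24, 34, 30] -> [34, 30] -> [34, 30] -> [30, 34] -> 2
  [-9, 42, -27, -15, -37, -24, -44, 41] -> [-37, -24, -44, 41] -> [-44, 41] -> [41] -> [41] -> 1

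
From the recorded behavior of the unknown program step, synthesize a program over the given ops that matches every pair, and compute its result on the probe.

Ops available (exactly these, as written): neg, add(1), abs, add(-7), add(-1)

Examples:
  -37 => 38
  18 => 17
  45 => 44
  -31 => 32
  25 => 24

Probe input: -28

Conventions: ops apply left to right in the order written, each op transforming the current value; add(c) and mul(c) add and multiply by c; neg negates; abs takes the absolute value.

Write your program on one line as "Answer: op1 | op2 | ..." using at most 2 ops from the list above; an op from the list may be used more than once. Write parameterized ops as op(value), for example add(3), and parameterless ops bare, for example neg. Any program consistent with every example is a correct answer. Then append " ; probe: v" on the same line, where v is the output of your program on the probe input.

add(-1) | abs ; probe: 29

Check, running the answer program on each example:
  -37 -> -38 -> 38
  18 -> 17 -> 17
  45 -> 44 -> 44
  -31 -> -32 -> 32
  25 -> 24 -> 24
  probe: -28 -> -29 -> 29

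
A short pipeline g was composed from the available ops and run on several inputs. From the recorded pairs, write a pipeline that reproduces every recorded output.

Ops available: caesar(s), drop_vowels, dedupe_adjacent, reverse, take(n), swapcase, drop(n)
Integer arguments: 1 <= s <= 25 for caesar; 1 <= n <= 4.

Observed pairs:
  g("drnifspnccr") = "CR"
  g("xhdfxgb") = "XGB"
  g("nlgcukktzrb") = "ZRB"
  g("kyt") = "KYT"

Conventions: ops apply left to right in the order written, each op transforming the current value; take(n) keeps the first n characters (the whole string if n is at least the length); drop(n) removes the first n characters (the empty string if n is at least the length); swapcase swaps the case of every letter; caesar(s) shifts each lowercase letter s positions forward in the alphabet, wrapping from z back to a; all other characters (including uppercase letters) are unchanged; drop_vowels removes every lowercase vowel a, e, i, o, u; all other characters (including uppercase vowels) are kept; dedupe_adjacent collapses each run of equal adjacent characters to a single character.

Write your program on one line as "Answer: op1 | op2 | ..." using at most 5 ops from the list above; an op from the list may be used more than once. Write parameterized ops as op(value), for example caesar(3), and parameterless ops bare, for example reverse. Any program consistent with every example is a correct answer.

reverse | take(3) | reverse | dedupe_adjacent | swapcase

Check, running the answer program on each example:
  "drnifspnccr" -> "rccnpsfinrd" -> "rcc" -> "ccr" -> "cr" -> "CR"
  "xhdfxgb" -> "bgxfdhx" -> "bgx" -> "xgb" -> "xgb" -> "XGB"
  "nlgcukktzrb" -> "brztkkucgln" -> "brz" -> "zrb" -> "zrb" -> "ZRB"
  "kyt" -> "tyk" -> "tyk" -> "kyt" -> "kyt" -> "KYT"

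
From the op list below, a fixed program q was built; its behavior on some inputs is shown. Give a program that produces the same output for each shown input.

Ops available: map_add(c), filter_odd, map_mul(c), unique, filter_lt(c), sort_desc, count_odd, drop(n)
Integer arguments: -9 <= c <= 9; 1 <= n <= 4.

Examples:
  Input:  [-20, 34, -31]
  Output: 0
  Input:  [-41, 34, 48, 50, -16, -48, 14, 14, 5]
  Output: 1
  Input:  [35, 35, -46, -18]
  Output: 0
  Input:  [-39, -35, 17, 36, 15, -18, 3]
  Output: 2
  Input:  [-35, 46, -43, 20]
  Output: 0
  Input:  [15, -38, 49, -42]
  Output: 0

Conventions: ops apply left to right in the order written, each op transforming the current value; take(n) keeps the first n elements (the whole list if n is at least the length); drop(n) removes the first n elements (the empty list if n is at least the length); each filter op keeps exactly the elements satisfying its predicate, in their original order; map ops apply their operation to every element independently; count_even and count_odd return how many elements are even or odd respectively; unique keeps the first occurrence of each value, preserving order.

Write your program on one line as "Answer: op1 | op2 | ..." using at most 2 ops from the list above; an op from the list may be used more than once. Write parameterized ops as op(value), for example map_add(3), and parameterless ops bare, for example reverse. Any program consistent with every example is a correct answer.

drop(3) | count_odd

Check, running the answer program on each example:
  [-20, 34, -31] -> [] -> 0
  [-41, 34, 48, 50, -16, -48, 14, 14, 5] -> [50, -16, -48, 14, 14, 5] -> 1
  [35, 35, -46, -18] -> [-18] -> 0
  [-39, -35, 17, 36, 15, -18, 3] -> [36, 15, -18, 3] -> 2
  [-35, 46, -43, 20] -> [20] -> 0
  [15, -38, 49, -42] -> [-42] -> 0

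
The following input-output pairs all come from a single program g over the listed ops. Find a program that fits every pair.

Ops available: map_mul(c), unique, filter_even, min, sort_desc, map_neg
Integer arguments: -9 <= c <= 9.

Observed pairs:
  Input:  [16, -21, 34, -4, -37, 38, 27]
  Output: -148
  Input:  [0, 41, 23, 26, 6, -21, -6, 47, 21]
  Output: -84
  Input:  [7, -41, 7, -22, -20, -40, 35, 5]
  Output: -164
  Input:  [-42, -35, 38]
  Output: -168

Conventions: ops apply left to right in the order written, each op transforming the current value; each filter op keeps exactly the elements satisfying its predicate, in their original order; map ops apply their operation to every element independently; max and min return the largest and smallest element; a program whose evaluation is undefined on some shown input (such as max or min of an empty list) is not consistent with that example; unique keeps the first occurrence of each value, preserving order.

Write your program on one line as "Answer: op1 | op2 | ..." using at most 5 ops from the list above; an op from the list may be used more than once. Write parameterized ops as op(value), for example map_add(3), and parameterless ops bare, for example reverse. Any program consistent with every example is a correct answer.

sort_desc | unique | map_mul(4) | min

Check, running the answer program on each example:
  [16, -21, 34, -4, -37, 38, 27] -> [38, 34, 27, 16, -4, -21, -37] -> [38, 34, 27, 16, -4, -21, -37] -> [152, 136, 108, 64, -16, -84, -148] -> -148
  [0, 41, 23, 26, 6, -21, -6, 47, 21] -> [47, 41, 26, 23, 21, 6, 0, -6, -21] -> [47, 41, 26, 23, 21, 6, 0, -6, -21] -> [188, 164, 104, 92, 84, 24, 0, -24, -84] -> -84
  [7, -41, 7, -22, -20, -40, 35, 5] -> [35, 7, 7, 5, -20, -22, -40, -41] -> [35, 7, 5, -20, -22, -40, -41] -> [140, 28, 20, -80, -88, -160, -164] -> -164
  [-42, -35, 38] -> [38, -35, -42] -> [38, -35, -42] -> [152, -140, -168] -> -168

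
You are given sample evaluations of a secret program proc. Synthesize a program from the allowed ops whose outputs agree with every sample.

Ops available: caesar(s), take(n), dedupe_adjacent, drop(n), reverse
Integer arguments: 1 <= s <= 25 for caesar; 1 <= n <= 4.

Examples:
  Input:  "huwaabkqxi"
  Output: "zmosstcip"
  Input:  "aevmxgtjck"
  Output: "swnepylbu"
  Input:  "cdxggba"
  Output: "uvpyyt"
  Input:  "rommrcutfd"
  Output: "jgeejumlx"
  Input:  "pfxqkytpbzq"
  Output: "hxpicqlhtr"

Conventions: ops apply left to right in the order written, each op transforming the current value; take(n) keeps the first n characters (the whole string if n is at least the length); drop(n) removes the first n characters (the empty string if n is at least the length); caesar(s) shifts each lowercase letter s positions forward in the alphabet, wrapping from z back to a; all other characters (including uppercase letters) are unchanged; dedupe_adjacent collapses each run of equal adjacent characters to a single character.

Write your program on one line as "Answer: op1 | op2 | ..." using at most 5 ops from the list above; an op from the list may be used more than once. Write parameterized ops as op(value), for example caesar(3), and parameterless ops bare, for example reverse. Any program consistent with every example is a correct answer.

caesar(4) | caesar(14) | reverse | drop(1) | reverse

Check, running the answer program on each example:
  "huwaabkqxi" -> "lyaeefoubm" -> "zmosstcipa" -> "apictssomz" -> "pictssomz" -> "zmosstcip"
  "aevmxgtjck" -> "eizqbkxngo" -> "swnepylbuc" -> "cublypenws" -> "ublypenws" -> "swnepylbu"
  "cdxggba" -> "ghbkkfe" -> "uvpyyts" -> "styypvu" -> "tyypvu" -> "uvpyyt"
  "rommrcutfd" -> "vsqqvgyxjh" -> "jgeejumlxv" -> "vxlmujeegj" -> "xlmujeegj" -> "jgeejumlx"
  "pfxqkytpbzq" -> "tjbuocxtfdu" -> "hxpicqlhtri" -> "irthlqcipxh" -> "rthlqcipxh" -> "hxpicqlhtr"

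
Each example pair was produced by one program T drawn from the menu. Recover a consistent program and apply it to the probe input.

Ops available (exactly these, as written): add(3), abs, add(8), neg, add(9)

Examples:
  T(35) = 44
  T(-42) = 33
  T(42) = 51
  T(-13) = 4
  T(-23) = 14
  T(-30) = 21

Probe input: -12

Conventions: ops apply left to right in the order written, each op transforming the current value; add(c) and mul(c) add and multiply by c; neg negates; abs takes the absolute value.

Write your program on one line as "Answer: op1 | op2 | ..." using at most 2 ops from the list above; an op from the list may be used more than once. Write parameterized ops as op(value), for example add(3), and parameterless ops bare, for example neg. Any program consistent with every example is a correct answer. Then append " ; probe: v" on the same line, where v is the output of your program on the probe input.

add(9) | abs ; probe: 3

Check, running the answer program on each example:
  35 -> 44 -> 44
  -42 -> -33 -> 33
  42 -> 51 -> 51
  -13 -> -4 -> 4
  -23 -> -14 -> 14
  -30 -> -21 -> 21
  probe: -12 -> -3 -> 3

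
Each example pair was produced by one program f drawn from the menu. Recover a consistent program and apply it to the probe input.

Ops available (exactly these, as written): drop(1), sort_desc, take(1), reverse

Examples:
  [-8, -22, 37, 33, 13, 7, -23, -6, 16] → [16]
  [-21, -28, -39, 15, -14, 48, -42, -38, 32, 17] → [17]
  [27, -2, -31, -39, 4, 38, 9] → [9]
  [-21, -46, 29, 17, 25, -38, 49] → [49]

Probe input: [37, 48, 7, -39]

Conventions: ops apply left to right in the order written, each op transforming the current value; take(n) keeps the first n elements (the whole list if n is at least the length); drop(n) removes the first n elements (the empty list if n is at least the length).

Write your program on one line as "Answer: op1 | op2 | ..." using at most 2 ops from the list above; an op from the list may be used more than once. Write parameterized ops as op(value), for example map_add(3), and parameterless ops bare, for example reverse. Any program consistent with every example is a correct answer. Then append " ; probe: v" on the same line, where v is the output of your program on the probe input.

reverse | take(1) ; probe: [-39]

Check, running the answer program on each example:
  [-8, -22, 37, 33, 13, 7, -23, -6, 16] -> [16, -6, -23, 7, 13, 33, 37, -22, -8] -> [16]
  [-21, -28, -39, 15, -14, 48, -42, -38, 32, 17] -> [17, 32, -38, -42, 48, -14, 15, -39, -28, -21] -> [17]
  [27, -2, -31, -39, 4, 38, 9] -> [9, 38, 4, -39, -31, -2, 27] -> [9]
  [-21, -46, 29, 17, 25, -38, 49] -> [49, -38, 25, 17, 29, -46, -21] -> [49]
  probe: [37, 48, 7, -39] -> [-39, 7, 48, 37] -> [-39]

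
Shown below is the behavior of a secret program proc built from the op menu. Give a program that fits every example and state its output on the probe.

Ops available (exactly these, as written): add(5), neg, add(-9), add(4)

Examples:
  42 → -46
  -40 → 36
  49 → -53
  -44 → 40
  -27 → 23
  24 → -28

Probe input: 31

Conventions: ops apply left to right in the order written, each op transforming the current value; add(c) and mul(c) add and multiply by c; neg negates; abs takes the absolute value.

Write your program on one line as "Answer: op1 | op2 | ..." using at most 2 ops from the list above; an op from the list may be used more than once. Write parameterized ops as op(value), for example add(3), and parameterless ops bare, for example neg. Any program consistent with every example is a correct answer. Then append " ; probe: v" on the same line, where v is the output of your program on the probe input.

add(4) | neg ; probe: -35

Check, running the answer program on each example:
  42 -> 46 -> -46
  -40 -> -36 -> 36
  49 -> 53 -> -53
  -44 -> -40 -> 40
  -27 -> -23 -> 23
  24 -> 28 -> -28
  probe: 31 -> 35 -> -35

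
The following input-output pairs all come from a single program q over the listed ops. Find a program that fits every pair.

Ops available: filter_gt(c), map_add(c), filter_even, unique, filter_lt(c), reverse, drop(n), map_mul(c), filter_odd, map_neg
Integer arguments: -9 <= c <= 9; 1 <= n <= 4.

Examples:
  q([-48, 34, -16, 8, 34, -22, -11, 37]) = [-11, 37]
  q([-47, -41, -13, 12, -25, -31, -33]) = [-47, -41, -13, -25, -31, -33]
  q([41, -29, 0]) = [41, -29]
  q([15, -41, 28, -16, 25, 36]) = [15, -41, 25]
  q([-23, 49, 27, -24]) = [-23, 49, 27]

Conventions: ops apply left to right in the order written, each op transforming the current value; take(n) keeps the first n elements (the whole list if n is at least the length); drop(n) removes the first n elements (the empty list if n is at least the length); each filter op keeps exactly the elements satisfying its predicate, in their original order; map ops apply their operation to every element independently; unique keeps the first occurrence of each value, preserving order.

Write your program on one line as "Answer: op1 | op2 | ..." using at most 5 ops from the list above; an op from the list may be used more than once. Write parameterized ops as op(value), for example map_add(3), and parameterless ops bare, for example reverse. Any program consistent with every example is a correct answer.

reverse | map_neg | filter_odd | map_neg | reverse

Check, running the answer program on each example:
  [-48, 34, -16, 8, 34, -22, -11, 37] -> [37, -11, -22, 34, 8, -16, 34, -48] -> [-37, 11, 22, -34, -8, 16, -34, 48] -> [-37, 11] -> [37, -11] -> [-11, 37]
  [-47, -41, -13, 12, -25, -31, -33] -> [-33, -31, -25, 12, -13, -41, -47] -> [33, 31, 25, -12, 13, 41, 47] -> [33, 31, 25, 13, 41, 47] -> [-33, -31, -25, -13, -41, -47] -> [-47, -41, -13, -25, -31, -33]
  [41, -29, 0] -> [0, -29, 41] -> [0, 29, -41] -> [29, -41] -> [-29, 41] -> [41, -29]
  [15, -41, 28, -16, 25, 36] -> [36, 25, -16, 28, -41, 15] -> [-36, -25, 16, -28, 41, -15] -> [-25, 41, -15] -> [25, -41, 15] -> [15, -41, 25]
  [-23, 49, 27, -24] -> [-24, 27, 49, -23] -> [24, -27, -49, 23] -> [-27, -49, 23] -> [27, 49, -23] -> [-23, 49, 27]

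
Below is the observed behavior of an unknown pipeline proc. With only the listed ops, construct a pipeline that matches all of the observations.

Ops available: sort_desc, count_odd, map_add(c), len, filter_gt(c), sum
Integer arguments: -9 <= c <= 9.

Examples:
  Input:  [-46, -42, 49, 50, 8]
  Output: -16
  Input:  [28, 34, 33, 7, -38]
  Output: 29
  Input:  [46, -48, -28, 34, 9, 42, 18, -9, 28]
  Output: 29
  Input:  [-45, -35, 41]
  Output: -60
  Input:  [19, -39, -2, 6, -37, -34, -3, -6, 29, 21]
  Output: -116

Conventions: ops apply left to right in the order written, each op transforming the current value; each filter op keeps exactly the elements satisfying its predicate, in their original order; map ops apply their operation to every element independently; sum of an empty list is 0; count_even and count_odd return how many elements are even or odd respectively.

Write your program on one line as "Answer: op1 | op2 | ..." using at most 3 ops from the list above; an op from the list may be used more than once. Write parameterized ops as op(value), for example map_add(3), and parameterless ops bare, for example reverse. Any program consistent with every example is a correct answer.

map_add(-7) | sort_desc | sum

Check, running the answer program on each example:
  [-46, -42, 49, 50, 8] -> [-53, -49, 42, 43, 1] -> [43, 42, 1, -49, -53] -> -16
  [28, 34, 33, 7, -38] -> [21, 27, 26, 0, -45] -> [27, 26, 21, 0, -45] -> 29
  [46, -48, -28, 34, 9, 42, 18, -9, 28] -> [39, -55, -35, 27, 2, 35, 11, -16, 21] -> [39, 35, 27, 21, 11, 2, -16, -35, -55] -> 29
  [-45, -35, 41] -> [-52, -42, 34] -> [34, -42, -52] -> -60
  [19, -39, -2, 6, -37, -34, -3, -6, 29, 21] -> [12, -46, -9, -1, -44, -41, -10, -13, 22, 14] -> [22, 14, 12, -1, -9, -10, -13, -41, -44, -46] -> -116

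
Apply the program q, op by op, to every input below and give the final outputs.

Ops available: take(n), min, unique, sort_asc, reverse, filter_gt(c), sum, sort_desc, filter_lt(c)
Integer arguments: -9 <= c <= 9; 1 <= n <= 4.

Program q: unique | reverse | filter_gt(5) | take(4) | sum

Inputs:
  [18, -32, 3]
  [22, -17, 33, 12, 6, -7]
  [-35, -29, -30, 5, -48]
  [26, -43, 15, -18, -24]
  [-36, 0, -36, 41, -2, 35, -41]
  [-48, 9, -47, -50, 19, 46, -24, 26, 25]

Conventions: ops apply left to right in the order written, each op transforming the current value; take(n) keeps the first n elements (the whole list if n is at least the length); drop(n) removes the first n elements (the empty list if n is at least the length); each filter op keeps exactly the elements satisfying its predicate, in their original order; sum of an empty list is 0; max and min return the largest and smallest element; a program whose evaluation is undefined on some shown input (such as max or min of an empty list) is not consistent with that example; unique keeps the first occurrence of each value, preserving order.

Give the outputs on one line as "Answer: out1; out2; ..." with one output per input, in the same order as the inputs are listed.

Execution, op by op:
  [18, -32, 3] -> [18, -32, 3] -> [3, -32, 18] -> [18] -> [18] -> 18
  [22, -17, 33, 12, 6, -7] -> [22, -17, 33, 12, 6, -7] -> [-7, 6, 12, 33, -17, 22] -> [6, 12, 33, 22] -> [6, 12, 33, 22] -> 73
  [-35, -29, -30, 5, -48] -> [-35, -29, -30, 5, -48] -> [-48, 5, -30, -29, -35] -> [] -> [] -> 0
  [26, -43, 15, -18, -24] -> [26, -43, 15, -18, -24] -> [-24, -18, 15, -43, 26] -> [15, 26] -> [15, 26] -> 41
  [-36, 0, -36, 41, -2, 35, -41] -> [-36, 0, 41, -2, 35, -41] -> [-41, 35, -2, 41, 0, -36] -> [35, 41] -> [35, 41] -> 76
  [-48, 9, -47, -50, 19, 46, -24, 26, 25] -> [-48, 9, -47, -50, 19, 46, -24, 26, 25] -> [25, 26, -24, 46, 19, -50, -47, 9, -48] -> [25, 26, 46, 19, 9] -> [25, 26, 46, 19] -> 116

18; 73; 0; 41; 76; 116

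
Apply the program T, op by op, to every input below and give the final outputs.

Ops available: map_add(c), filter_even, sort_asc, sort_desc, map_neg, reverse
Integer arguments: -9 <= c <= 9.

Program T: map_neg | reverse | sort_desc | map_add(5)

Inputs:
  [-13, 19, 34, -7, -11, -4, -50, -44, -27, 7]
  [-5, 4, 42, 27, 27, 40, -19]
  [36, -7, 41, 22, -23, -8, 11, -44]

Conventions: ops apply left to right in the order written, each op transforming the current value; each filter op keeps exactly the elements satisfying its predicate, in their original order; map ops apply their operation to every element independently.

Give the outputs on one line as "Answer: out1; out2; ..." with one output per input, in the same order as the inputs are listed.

[55, 49, 32, 18, 16, 12, 9, -2, -14, -29]; [24, 10, 1, -22, -22, -35, -37]; [49, 28, 13, 12, -6, -17, -31, -36]

Execution, op by op:
  [-13, 19, 34, -7, -11, -4, -50, -44, -27, 7] -> [13, -19, -34, 7, 11, 4, 50, 44, 27, -7] -> [-7, 27, 44, 50, 4, 11, 7, -34, -19, 13] -> [50, 44, 27, 13, 11, 7, 4, -7, -19, -34] -> [55, 49, 32, 18, 16, 12, 9, -2, -14, -29]
  [-5, 4, 42, 27, 27, 40, -19] -> [5, -4, -42, -27, -27, -40, 19] -> [19, -40, -27, -27, -42, -4, 5] -> [19, 5, -4, -27, -27, -40, -42] -> [24, 10, 1, -22, -22, -35, -37]
  [36, -7, 41, 22, -23, -8, 11, -44] -> [-36, 7, -41, -22, 23, 8, -11, 44] -> [44, -11, 8, 23, -22, -41, 7, -36] -> [44, 23, 8, 7, -11, -22, -36, -41] -> [49, 28, 13, 12, -6, -17, -31, -36]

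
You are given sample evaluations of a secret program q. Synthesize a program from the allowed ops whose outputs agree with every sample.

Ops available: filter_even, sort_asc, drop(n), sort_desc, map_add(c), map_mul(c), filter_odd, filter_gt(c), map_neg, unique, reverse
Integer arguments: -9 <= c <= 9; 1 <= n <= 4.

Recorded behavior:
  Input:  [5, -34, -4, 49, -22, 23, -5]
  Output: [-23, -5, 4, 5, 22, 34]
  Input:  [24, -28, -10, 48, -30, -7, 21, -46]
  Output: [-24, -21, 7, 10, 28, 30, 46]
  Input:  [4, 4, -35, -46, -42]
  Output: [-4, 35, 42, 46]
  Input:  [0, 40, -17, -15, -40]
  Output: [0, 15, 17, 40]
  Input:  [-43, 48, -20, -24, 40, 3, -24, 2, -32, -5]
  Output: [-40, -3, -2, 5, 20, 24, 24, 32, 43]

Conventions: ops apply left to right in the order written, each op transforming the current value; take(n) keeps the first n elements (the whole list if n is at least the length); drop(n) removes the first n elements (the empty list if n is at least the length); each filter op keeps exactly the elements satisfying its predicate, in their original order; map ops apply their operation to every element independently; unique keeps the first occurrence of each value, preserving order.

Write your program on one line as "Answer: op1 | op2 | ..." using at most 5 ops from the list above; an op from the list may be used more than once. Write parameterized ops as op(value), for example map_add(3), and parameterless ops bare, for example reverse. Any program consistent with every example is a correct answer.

sort_asc | reverse | drop(1) | map_neg

Check, running the answer program on each example:
  [5, -34, -4, 49, -22, 23, -5] -> [-34, -22, -5, -4, 5, 23, 49] -> [49, 23, 5, -4, -5, -22, -34] -> [23, 5, -4, -5, -22, -34] -> [-23, -5, 4, 5, 22, 34]
  [24, -28, -10, 48, -30, -7, 21, -46] -> [-46, -30, -28, -10, -7, 21, 24, 48] -> [48, 24, 21, -7, -10, -28, -30, -46] -> [24, 21, -7, -10, -28, -30, -46] -> [-24, -21, 7, 10, 28, 30, 46]
  [4, 4, -35, -46, -42] -> [-46, -42, -35, 4, 4] -> [4, 4, -35, -42, -46] -> [4, -35, -42, -46] -> [-4, 35, 42, 46]
  [0, 40, -17, -15, -40] -> [-40, -17, -15, 0, 40] -> [40, 0, -15, -17, -40] -> [0, -15, -17, -40] -> [0, 15, 17, 40]
  [-43, 48, -20, -24, 40, 3, -24, 2, -32, -5] -> [-43, -32, -24, -24, -20, -5, 2, 3, 40, 48] -> [48, 40, 3, 2, -5, -20, -24, -24, -32, -43] -> [40, 3, 2, -5, -20, -24, -24, -32, -43] -> [-40, -3, -2, 5, 20, 24, 24, 32, 43]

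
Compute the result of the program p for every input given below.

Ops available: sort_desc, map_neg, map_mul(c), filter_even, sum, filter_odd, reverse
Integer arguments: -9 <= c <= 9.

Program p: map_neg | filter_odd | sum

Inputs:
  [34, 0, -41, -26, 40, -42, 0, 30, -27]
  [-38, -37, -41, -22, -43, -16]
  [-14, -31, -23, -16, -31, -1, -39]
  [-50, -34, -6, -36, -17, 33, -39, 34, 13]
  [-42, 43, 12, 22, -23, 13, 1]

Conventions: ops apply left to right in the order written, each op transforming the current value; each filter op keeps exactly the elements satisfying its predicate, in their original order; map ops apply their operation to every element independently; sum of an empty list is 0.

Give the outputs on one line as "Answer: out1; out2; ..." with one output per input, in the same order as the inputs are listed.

Execution, op by op:
  [34, 0, -41, -26, 40, -42, 0, 30, -27] -> [-34, 0, 41, 26, -40, 42, 0, -30, 27] -> [41, 27] -> 68
  [-38, -37, -41, -22, -43, -16] -> [38, 37, 41, 22, 43, 16] -> [37, 41, 43] -> 121
  [-14, -31, -23, -16, -31, -1, -39] -> [14, 31, 23, 16, 31, 1, 39] -> [31, 23, 31, 1, 39] -> 125
  [-50, -34, -6, -36, -17, 33, -39, 34, 13] -> [50, 34, 6, 36, 17, -33, 39, -34, -13] -> [17, -33, 39, -13] -> 10
  [-42, 43, 12, 22, -23, 13, 1] -> [42, -43, -12, -22, 23, -13, -1] -> [-43, 23, -13, -1] -> -34

68; 121; 125; 10; -34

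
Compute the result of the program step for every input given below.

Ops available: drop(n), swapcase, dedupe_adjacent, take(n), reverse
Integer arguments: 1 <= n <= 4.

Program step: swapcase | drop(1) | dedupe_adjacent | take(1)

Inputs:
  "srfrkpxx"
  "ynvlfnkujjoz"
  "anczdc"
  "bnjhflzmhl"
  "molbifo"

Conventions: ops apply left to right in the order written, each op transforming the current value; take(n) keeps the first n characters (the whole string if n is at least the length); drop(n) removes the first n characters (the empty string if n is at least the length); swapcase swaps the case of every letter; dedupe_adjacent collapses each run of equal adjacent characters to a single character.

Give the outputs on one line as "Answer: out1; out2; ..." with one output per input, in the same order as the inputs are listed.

"R"; "N"; "N"; "N"; "O"

Execution, op by op:
  "srfrkpxx" -> "SRFRKPXX" -> "RFRKPXX" -> "RFRKPX" -> "R"
  "ynvlfnkujjoz" -> "YNVLFNKUJJOZ" -> "NVLFNKUJJOZ" -> "NVLFNKUJOZ" -> "N"
  "anczdc" -> "ANCZDC" -> "NCZDC" -> "NCZDC" -> "N"
  "bnjhflzmhl" -> "BNJHFLZMHL" -> "NJHFLZMHL" -> "NJHFLZMHL" -> "N"
  "molbifo" -> "MOLBIFO" -> "OLBIFO" -> "OLBIFO" -> "O"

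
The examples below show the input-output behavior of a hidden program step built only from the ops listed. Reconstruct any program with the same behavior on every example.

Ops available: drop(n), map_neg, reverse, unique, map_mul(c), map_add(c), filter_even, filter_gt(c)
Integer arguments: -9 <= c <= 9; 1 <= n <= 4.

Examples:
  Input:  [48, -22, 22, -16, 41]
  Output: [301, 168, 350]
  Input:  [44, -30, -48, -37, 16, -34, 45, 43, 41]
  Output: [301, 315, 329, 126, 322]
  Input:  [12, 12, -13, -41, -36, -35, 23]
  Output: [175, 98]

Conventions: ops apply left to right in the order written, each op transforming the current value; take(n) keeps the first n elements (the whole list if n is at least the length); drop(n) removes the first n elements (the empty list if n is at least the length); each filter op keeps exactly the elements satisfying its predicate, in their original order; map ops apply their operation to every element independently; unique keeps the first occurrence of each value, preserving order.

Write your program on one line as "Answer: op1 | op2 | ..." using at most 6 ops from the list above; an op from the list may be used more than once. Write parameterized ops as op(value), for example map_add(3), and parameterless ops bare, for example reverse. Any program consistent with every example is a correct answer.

unique | map_add(-2) | reverse | map_add(4) | filter_gt(-9) | map_mul(7)

Check, running the answer program on each example:
  [48, -22, 22, -16, 41] -> [48, -22, 22, -16, 41] -> [46, -24, 20, -18, 39] -> [39, -18, 20, -24, 46] -> [43, -14, 24, -20, 50] -> [43, 24, 50] -> [301, 168, 350]
  [44, -30, -48, -37, 16, -34, 45, 43, 41] -> [44, -30, -48, -37, 16, -34, 45, 43, 41] -> [42, -32, -50, -39, 14, -36, 43, 41, 39] -> [39, 41, 43, -36, 14, -39, -50, -32, 42] -> [43, 45, 47, -32, 18, -35, -46, -28, 46] -> [43, 45, 47, 18, 46] -> [301, 315, 329, 126, 322]
  [12, 12, -13, -41, -36, -35, 23] -> [12, -13, -41, -36, -35, 23] -> [10, -15, -43, -38, -37, 21] -> [21, -37, -38, -43, -15, 10] -> [25, -33, -34, -39, -11, 14] -> [25, 14] -> [175, 98]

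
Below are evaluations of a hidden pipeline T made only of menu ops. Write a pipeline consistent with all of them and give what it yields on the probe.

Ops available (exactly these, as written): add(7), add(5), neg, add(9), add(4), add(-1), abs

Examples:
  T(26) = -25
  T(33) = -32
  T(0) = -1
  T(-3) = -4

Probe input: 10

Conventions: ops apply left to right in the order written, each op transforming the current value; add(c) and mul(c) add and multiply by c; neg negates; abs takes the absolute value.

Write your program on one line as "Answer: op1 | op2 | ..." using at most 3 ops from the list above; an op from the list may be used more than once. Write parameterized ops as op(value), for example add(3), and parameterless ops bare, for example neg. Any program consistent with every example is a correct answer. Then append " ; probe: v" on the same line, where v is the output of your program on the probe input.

add(-1) | abs | neg ; probe: -9

Check, running the answer program on each example:
  26 -> 25 -> 25 -> -25
  33 -> 32 -> 32 -> -32
  0 -> -1 -> 1 -> -1
  -3 -> -4 -> 4 -> -4
  probe: 10 -> 9 -> 9 -> -9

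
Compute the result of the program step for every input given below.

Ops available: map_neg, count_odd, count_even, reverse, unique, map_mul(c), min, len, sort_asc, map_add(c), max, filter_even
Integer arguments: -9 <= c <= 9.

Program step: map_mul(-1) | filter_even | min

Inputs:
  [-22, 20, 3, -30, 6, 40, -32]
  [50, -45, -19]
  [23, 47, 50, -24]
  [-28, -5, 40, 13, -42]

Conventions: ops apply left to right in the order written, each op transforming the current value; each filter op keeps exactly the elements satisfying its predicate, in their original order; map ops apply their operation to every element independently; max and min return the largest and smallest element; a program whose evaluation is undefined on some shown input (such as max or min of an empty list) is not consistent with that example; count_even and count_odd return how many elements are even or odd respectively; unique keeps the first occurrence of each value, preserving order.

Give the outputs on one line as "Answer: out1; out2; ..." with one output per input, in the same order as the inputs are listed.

-40; -50; -50; -40

Execution, op by op:
  [-22, 20, 3, -30, 6, 40, -32] -> [22, -20, -3, 30, -6, -40, 32] -> [22, -20, 30, -6, -40, 32] -> -40
  [50, -45, -19] -> [-50, 45, 19] -> [-50] -> -50
  [23, 47, 50, -24] -> [-23, -47, -50, 24] -> [-50, 24] -> -50
  [-28, -5, 40, 13, -42] -> [28, 5, -40, -13, 42] -> [28, -40, 42] -> -40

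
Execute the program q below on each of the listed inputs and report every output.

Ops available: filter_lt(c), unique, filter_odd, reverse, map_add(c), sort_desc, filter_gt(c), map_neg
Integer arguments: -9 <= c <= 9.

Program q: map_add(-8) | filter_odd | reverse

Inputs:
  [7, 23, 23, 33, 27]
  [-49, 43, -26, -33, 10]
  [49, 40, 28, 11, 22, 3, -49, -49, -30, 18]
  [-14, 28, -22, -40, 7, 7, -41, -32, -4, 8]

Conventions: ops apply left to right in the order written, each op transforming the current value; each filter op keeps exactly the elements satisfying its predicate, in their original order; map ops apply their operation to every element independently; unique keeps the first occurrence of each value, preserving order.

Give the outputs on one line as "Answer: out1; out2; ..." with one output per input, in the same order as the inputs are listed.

Execution, op by op:
  [7, 23, 23, 33, 27] -> [-1, 15, 15, 25, 19] -> [-1, 15, 15, 25, 19] -> [19, 25, 15, 15, -1]
  [-49, 43, -26, -33, 10] -> [-57, 35, -34, -41, 2] -> [-57, 35, -41] -> [-41, 35, -57]
  [49, 40, 28, 11, 22, 3, -49, -49, -30, 18] -> [41, 32, 20, 3, 14, -5, -57, -57, -38, 10] -> [41, 3, -5, -57, -57] -> [-57, -57, -5, 3, 41]
  [-14, 28, -22, -40, 7, 7, -41, -32, -4, 8] -> [-22, 20, -30, -48, -1, -1, -49, -40, -12, 0] -> [-1, -1, -49] -> [-49, -1, -1]

[19, 25, 15, 15, -1]; [-41, 35, -57]; [-57, -57, -5, 3, 41]; [-49, -1, -1]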